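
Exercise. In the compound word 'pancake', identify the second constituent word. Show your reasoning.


Split 'pancake' into 'pan' + 'cake'. The second part is 'cake'.

cake


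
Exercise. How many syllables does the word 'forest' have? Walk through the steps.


Break 'forest' into syllables: for-est -> for | est = 2 syllables

2 syllables


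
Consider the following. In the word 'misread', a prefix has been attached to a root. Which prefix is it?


The word 'misread' = 'mis' (prefix) + 'read' (root). The prefix is 'mis'.

mis


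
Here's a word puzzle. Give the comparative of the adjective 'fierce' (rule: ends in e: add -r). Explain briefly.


Apply comparative formation (ends in e: add -r): 'fierce' -> 'fiercer'.

fiercer


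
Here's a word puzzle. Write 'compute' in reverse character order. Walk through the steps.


Reverse 'compute' character by character: 'etupmoc'.

etupmoc


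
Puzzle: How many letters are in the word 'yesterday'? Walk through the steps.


Spell out 'yesterday' and number each letter: y(1), e(2), s(3), t(4), e(5), r(6), d(7), a(8), y(9). Total: 9 letters.

9


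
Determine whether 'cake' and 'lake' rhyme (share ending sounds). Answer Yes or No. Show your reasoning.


Rime (stressed vowel + following sounds) of 'cake': -ake = /eɪk/
Rime of 'lake': -ake = /eɪk/
/eɪk/ and /eɪk/ are the same ending sound, so the words rhyme.

Yes


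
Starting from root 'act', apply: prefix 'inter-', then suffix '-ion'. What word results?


Step 1: Add prefix 'inter-' to 'act' = 'interact'
Step 2: Add suffix '-ion' to 'interact' = 'interaction'

interaction


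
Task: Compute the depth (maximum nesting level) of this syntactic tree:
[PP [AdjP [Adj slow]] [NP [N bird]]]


Count bracket nesting levels:
'[' at pos 0: depth = 1
'[' at pos 4: depth = 2
'[' at pos 10: depth = 3
'[' at pos 22: depth = 2
'[' at pos 26: depth = 3
Maximum depth reached: 3

3


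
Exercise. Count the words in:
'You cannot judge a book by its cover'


Split into words: You | cannot | judge | a | book | by | its | cover = 8 words.

8


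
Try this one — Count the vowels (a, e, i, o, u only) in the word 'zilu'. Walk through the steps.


Vowels in 'zilu': i, u = 2 vowels.

2


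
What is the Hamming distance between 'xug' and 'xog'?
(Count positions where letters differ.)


Alignment:
Position 1: 'x' vs 'x' = match
Position 2: 'u' vs 'o' = DIFFER
Position 3: 'g' vs 'g' = match
Total differences: 1

1


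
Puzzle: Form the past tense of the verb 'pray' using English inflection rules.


Apply rule: Add -ed. 'pray' becomes 'prayed'.

prayed


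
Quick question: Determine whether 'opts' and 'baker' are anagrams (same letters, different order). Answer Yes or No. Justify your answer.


Sorted letters of 'opts': 'opst'
Sorted letters of 'baker': 'abekr'
They do not match.

No


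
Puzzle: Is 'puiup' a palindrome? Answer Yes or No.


Forward: 'puiup'
Reversed: 'puiup'
They are identical.

Yes


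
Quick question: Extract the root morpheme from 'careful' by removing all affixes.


Remove suffix '-ful' from 'careful' to get root 'care'.

care


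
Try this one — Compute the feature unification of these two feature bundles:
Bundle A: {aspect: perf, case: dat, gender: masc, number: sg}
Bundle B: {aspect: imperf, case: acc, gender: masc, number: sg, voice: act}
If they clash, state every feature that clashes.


Compare features:
aspect: A=perf vs B=imperf -> CLASH
case: A=dat vs B=acc -> CLASH
gender: A=masc vs B=masc -> unified: masc
number: A=sg vs B=sg -> unified: sg
voice: A=_ vs B=act -> unified: act
Clashes detected on features 'aspect' (perf vs imperf) and 'case' (dat vs acc); unification fails.

CLASH on 'aspect' (perf vs imperf) and 'case' (dat vs acc)


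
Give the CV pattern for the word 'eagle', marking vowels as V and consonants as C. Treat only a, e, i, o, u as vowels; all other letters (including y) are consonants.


Letter mapping: e = V, a = V, g = C, l = C, e = V.

VVCCV


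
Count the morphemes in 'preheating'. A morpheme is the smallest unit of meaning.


Decomposition: pre- (prefix) + heat (root) + -ing (suffix) = 3 morpheme(s)

3 morphemes


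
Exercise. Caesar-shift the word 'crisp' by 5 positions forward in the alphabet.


Shift each letter by 5: c -> h, r -> w, i -> n, s -> x, p -> u. Result: 'hwnxu'.

hwnxu


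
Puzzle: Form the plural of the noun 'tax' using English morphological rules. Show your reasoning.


Apply rule: Add -es (sibilant/fricative ending). 'tax' becomes 'taxes'.

taxes


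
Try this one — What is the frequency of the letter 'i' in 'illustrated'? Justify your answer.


Letter 'i' in 'illustrated': found at position(s) 1 = 1 occurrence(s).

1


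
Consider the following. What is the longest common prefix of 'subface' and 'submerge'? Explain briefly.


Compare from the start: 3 characters match: 'sub'. Mismatch at position 4: 'f' vs 'm'.

sub


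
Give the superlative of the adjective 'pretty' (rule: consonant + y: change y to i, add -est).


Apply superlative formation (consonant + y: change y to i, add -est): 'pretty' -> 'prettiest'.

prettiest


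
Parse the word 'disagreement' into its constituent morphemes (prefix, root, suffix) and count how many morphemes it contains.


Step 1: Identify prefix: 'dis' (meaning: not/apart)
Step 2: Identify root: 'agree'
Step 3: Identify suffix(es): 'ment'
Decomposition: dis- (prefix: not/apart) + agree (root) + -ment (suffix: action/result)
Total morphemes: 3

3 morphemes (dis- (prefix: not/apart) + agree (root) + -ment (suffix: action/result))


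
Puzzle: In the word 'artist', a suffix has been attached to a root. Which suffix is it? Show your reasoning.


The word 'artist' = 'art' (root) + '-ist' (suffix). The suffix is '-ist'.

ist


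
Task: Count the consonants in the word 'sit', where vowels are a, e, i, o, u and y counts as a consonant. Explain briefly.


Consonants in 'sit': s, t = 2 consonants.

2


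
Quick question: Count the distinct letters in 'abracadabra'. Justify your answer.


Unique letters in 'abracadabra': {a, b, c, d, r} = 5 distinct letters.

5


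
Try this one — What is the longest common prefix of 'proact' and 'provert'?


Compare from the start: 3 characters match: 'pro'. Mismatch at position 4: 'a' vs 'v'.

pro


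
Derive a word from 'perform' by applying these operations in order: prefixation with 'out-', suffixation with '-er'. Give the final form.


Step 1: Add prefix 'out-' to 'perform' = 'outperform'
Step 2: Add suffix '-er' to 'outperform' = 'outperformer'

outperformer


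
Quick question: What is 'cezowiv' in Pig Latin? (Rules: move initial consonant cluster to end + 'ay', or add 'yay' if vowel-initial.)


'cezowiv': move consonant cluster 'c' to end and add 'ay': 'ezowivcay'.

ezowivcay


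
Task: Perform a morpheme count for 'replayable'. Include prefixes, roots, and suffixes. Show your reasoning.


Decomposition: re- (prefix) + play (root) + -able (suffix) = 3 morpheme(s)

3 morphemes


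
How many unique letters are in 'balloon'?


Unique letters in 'balloon': {a, b, l, n, o} = 5 distinct letters.

5


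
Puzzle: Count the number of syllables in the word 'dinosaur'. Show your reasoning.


Break 'dinosaur' into syllables: di-no-saur -> di | no | saur = 3 syllables

3 syllables


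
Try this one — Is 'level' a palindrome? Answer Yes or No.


Forward: 'level'
Reversed: 'level'
They are identical.

Yes


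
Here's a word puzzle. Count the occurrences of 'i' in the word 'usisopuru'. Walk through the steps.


Letter 'i' in 'usisopuru': found at position(s) 3 = 1 occurrence(s).

1


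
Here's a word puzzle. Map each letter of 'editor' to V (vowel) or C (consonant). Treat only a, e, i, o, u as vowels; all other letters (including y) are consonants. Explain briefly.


Letter mapping: e = V, d = C, i = V, t = C, o = V, r = C.

VCVCVC


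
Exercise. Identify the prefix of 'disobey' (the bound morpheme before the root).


The word 'disobey' = 'dis' (prefix) + 'obey' (root). The prefix is 'dis'.

dis


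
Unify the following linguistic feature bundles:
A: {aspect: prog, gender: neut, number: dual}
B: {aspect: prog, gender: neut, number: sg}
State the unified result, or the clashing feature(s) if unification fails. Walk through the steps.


Compare features:
aspect: A=prog vs B=prog -> unified: prog
gender: A=neut vs B=neut -> unified: neut
number: A=dual vs B=sg -> CLASH
Clash detected on feature 'number' (dual vs sg); unification fails.

CLASH on 'number' (dual vs sg)


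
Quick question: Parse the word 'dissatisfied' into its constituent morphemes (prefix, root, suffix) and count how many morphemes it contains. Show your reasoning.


Step 1: Identify prefix: 'dis' (meaning: not/apart)
Step 2: Identify root: 'satisfy'
Step 3: Identify suffix(es): 'ed'
Decomposition: dis- (prefix: not/apart) + satisfy (root) + -ed (suffix: past)
Total morphemes: 3

3 morphemes (dis- (prefix: not/apart) + satisfy (root) + -ed (suffix: past))


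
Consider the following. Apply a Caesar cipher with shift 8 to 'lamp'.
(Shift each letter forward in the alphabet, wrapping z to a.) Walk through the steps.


Shift each letter by 8: l -> t, a -> i, m -> u, p -> x. Result: 'tiux'.

tiux


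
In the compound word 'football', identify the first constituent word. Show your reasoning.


Split 'football' into 'foot' + 'ball'. The first part is 'foot'.

foot


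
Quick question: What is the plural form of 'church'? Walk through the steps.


Apply rule: Add -es (sibilant/fricative ending). 'church' becomes 'churches'.

churches


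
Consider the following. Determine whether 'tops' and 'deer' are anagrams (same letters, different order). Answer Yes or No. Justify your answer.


Sorted letters of 'tops': 'opst'
Sorted letters of 'deer': 'deer'
They do not match.

No


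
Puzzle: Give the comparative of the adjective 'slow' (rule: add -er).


Apply comparative formation (add -er): 'slow' -> 'slower'.

slower


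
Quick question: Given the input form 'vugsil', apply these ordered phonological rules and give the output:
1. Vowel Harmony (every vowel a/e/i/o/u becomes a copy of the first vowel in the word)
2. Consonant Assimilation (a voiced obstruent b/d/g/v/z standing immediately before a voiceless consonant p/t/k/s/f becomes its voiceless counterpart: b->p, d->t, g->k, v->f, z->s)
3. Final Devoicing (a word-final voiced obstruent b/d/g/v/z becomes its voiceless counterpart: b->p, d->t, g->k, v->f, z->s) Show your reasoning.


Starting form: 'vugsil'
Rule 1: Vowel Harmony: all vowels become 'u' (matching first vowel). 'vugsil' -> 'vugsul'
Rule 2: Consonant Assimilation: voiced obstruent before voiceless consonant becomes voiceless ('gs' -> 'ks'). 'vugsul' -> 'vuksul'
Rule 3: Final Devoicing: final consonant 'l' is not one of the voiced obstruents b/d/g/v/z. No change.
Final form: 'vuksul'

vuksul


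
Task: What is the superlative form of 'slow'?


Apply superlative formation (add -est): 'slow' -> 'slowest'.

slowest


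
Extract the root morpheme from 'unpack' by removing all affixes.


Remove prefix 'un' from 'unpack' to get root 'pack'.

pack


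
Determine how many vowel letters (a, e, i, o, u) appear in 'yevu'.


Vowels in 'yevu': e, u = 2 vowels.

2


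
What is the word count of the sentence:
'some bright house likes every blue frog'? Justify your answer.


Split into words: some | bright | house | likes | every | blue | frog = 7 words.

7


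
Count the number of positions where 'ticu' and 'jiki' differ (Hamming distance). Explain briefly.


Alignment:
Position 1: 't' vs 'j' = DIFFER
Position 2: 'i' vs 'i' = match
Position 3: 'c' vs 'k' = DIFFER
Position 4: 'u' vs 'i' = DIFFER
Total differences: 3

3


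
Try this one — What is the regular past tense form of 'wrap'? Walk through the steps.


Apply rule: Double final consonant and add -ed. 'wrap' becomes 'wrapped'.

wrapped


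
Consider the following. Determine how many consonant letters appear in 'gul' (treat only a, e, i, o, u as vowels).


Consonants in 'gul': g, l = 2 consonants.

2


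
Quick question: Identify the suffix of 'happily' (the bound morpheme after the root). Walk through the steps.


The word 'happily' = 'happy' (root) + '-ly' (suffix). The suffix is '-ly'.

ly


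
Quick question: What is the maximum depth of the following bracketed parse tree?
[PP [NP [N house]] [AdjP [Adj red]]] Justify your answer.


Count bracket nesting levels:
'[' at pos 0: depth = 1
'[' at pos 4: depth = 2
'[' at pos 8: depth = 3
'[' at pos 19: depth = 2
'[' at pos 25: depth = 3
Maximum depth reached: 3

3


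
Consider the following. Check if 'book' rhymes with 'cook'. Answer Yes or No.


Rime (stressed vowel + following sounds) of 'book': -ook = /ʊk/
Rime of 'cook': -ook = /ʊk/
/ʊk/ and /ʊk/ are the same ending sound, so the words rhyme.

Yes


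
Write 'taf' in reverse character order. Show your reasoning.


Reverse 'taf' character by character: 'fat'.

fat


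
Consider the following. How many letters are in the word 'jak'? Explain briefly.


Spell out 'jak' and number each letter: j(1), a(2), k(3). Total: 3 letters.

3


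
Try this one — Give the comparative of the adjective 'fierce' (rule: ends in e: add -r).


Apply comparative formation (ends in e: add -r): 'fierce' -> 'fiercer'.

fiercer


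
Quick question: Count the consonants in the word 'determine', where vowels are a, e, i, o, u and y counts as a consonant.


Consonants in 'determine': d, t, r, m, n = 5 consonants.

5


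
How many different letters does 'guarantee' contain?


Unique letters in 'guarantee': {a, e, g, n, r, t, u} = 7 distinct letters.

7


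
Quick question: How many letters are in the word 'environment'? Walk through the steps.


Spell out 'environment' and number each letter: e(1), n(2), v(3), i(4), r(5), o(6), n(7), m(8), e(9), n(10), t(11). Total: 11 letters.

11


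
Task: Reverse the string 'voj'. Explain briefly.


Reverse 'voj' character by character: 'jov'.

jov


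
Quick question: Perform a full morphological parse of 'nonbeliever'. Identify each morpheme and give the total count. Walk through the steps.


Step 1: Identify prefix: 'non' (meaning: not)
Step 2: Identify root: 'believe'
Step 3: Identify suffix(es): 'er'
Decomposition: non- (prefix: not) + believe (root) + -er (suffix: one who)
Total morphemes: 3

3 morphemes (non- (prefix: not) + believe (root) + -er (suffix: one who))


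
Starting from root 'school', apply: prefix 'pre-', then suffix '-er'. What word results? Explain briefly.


Step 1: Add prefix 'pre-' to 'school' = 'preschool'
Step 2: Add suffix '-er' to 'preschool' = 'preschooler'

preschooler


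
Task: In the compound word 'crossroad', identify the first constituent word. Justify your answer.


Split 'crossroad' into 'cross' + 'road'. The first part is 'cross'.

cross


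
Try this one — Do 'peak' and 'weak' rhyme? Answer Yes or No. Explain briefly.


Rime (stressed vowel + following sounds) of 'peak': -eak = /iːk/
Rime of 'weak': -eak = /iːk/
/iːk/ and /iːk/ are the same ending sound, so the words rhyme.

Yes


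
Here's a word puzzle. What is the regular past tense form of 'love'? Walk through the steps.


Apply rule: Add -d (word ends in -e). 'love' becomes 'loved'.

loved


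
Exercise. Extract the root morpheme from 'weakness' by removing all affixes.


Remove suffix '-ness' from 'weakness' to get root 'weak'.

weak


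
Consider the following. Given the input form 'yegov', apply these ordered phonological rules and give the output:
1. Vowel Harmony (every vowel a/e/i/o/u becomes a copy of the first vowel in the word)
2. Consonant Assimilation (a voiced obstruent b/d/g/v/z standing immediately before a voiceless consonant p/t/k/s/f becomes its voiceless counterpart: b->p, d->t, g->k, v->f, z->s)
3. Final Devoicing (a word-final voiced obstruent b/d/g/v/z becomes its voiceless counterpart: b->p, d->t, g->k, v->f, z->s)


Starting form: 'yegov'
Rule 1: Vowel Harmony: all vowels become 'e' (matching first vowel). 'yegov' -> 'yegev'
Rule 2: Consonant Assimilation: no voiced obstruent (b/d/g/v/z) stands immediately before a voiceless consonant (p/t/k/s/f). No change.
Rule 3: Final Devoicing: word-final voiced obstruent 'v' becomes voiceless 'f'. 'yegev' -> 'yegef'
Final form: 'yegef'

yegef


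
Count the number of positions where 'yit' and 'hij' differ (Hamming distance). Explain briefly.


Alignment:
Position 1: 'y' vs 'h' = DIFFER
Position 2: 'i' vs 'i' = match
Position 3: 't' vs 'j' = DIFFER
Total differences: 2

2


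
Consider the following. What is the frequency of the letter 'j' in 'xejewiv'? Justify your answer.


Letter 'j' in 'xejewiv': found at position(s) 3 = 1 occurrence(s).

1


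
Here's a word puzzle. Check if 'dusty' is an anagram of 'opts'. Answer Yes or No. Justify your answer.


Sorted letters of 'dusty': 'dstuy'
Sorted letters of 'opts': 'opst'
They do not match.

No


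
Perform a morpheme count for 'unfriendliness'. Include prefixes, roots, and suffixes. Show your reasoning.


Decomposition: un- (prefix) + friend (root) + -ly (suffix) + -ness (suffix) = 4 morpheme(s)

4 morphemes


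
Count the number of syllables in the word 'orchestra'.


Break 'orchestra' into syllables: or-ches-tra -> or | ches | tra = 3 syllables

3 syllables


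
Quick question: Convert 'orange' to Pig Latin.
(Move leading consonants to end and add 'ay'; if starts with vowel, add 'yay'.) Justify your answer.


'orange' starts with a vowel, so add 'yay': 'orangeyay'.

orangeyay


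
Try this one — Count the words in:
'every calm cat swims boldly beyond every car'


Split into words: every | calm | cat | swims | boldly | beyond | every | car = 8 words.

8


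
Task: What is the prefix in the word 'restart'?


The word 'restart' = 're' (prefix) + 'start' (root). The prefix is 're'.

re


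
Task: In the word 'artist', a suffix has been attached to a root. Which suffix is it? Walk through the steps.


The word 'artist' = 'art' (root) + '-ist' (suffix). The suffix is '-ist'.

ist


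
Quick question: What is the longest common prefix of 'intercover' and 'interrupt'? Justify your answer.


Compare from the start: 5 characters match: 'inter'. Mismatch at position 6: 'c' vs 'r'.

inter


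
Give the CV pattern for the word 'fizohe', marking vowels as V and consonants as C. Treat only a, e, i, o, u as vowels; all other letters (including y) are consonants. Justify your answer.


Letter mapping: f = C, i = V, z = C, o = V, h = C, e = V.

CVCVCV


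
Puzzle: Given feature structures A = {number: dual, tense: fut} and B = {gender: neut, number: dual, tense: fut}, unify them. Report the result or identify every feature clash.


Compare features:
gender: A=_ vs B=neut -> unified: neut
number: A=dual vs B=dual -> unified: dual
tense: A=fut vs B=fut -> unified: fut
No clashes found.

Unified: {gender: neut, number: dual, tense: fut}


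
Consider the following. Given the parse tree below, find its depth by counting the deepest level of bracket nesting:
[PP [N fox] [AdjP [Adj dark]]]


Count bracket nesting levels:
'[' at pos 0: depth = 1
'[' at pos 4: depth = 2
'[' at pos 12: depth = 2
'[' at pos 18: depth = 3
Maximum depth reached: 3

3


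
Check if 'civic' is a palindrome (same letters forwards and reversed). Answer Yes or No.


Forward: 'civic'
Reversed: 'civic'
They are identical.

Yes


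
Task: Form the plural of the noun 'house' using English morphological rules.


Apply rule: Add -s. 'house' becomes 'houses'.

houses


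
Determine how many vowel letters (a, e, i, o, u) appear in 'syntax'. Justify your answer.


Vowels in 'syntax': a = 1 vowels.

1


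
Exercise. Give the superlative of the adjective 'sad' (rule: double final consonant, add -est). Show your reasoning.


Apply superlative formation (double final consonant, add -est): 'sad' -> 'saddest'.

saddest


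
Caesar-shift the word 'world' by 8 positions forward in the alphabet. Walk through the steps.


Shift each letter by 8: w -> e, o -> w, r -> z, l -> t, d -> l. Result: 'ewztl'.

ewztl


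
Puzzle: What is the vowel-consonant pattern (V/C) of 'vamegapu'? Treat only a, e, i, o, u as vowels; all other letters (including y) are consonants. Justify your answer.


Letter mapping: v = C, a = V, m = C, e = V, g = C, a = V, p = C, u = V.

CVCVCVCV


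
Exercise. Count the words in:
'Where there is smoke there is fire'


Split into words: Where | there | is | smoke | there | is | fire = 7 words.

7


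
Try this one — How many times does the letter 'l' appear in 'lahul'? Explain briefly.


Letter 'l' in 'lahul': found at position(s) 1, 5 = 2 occurrence(s).

2


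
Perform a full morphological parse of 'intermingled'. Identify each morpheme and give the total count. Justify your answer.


Step 1: Identify prefix: 'inter' (meaning: between)
Step 2: Identify root: 'mingle'
Step 3: Identify suffix(es): 'ed'
Decomposition: inter- (prefix: between) + mingle (root) + -ed (suffix: past)
Total morphemes: 3

3 morphemes (inter- (prefix: between) + mingle (root) + -ed (suffix: past))


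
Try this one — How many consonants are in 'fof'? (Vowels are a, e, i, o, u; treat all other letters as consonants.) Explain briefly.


Consonants in 'fof': f, f = 2 consonants.

2


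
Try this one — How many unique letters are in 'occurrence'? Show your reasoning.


Unique letters in 'occurrence': {c, e, n, o, r, u} = 6 distinct letters.

6


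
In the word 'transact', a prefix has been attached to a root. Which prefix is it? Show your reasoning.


The word 'transact' = 'trans' (prefix) + 'act' (root). The prefix is 'trans'.

trans


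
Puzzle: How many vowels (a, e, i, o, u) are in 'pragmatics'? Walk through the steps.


Vowels in 'pragmatics': a, a, i = 3 vowels.

3


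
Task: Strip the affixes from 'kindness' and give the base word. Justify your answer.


Remove suffix '-ness' from 'kindness' to get root 'kind'.

kind


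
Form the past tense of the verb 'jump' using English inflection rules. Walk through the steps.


Apply rule: Add -ed. 'jump' becomes 'jumped'.

jumped


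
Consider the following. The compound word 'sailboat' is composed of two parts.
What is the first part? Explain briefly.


Split 'sailboat' into 'sail' + 'boat'. The first part is 'sail'.

sail


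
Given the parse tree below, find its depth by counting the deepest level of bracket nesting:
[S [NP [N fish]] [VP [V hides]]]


Count bracket nesting levels:
'[' at pos 0: depth = 1
'[' at pos 3: depth = 2
'[' at pos 7: depth = 3
'[' at pos 17: depth = 2
'[' at pos 21: depth = 3
Maximum depth reached: 3

3


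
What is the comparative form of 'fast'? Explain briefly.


Apply comparative formation (add -er): 'fast' -> 'faster'.

faster


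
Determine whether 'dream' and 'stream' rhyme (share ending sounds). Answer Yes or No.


Rime (stressed vowel + following sounds) of 'dream': -eam = /iːm/
Rime of 'stream': -eam = /iːm/
/iːm/ and /iːm/ are the same ending sound, so the words rhyme.

Yes


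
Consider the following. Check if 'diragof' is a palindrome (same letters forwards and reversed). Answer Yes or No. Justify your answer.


Forward: 'diragof'
Reversed: 'fogarid'
They differ.

No


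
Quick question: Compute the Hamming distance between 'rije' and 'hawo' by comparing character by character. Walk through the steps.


Alignment:
Position 1: 'r' vs 'h' = DIFFER
Position 2: 'i' vs 'a' = DIFFER
Position 3: 'j' vs 'w' = DIFFER
Position 4: 'e' vs 'o' = DIFFER
Total differences: 4

4


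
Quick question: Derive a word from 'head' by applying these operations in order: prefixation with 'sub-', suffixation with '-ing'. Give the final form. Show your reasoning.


Step 1: Add prefix 'sub-' to 'head' = 'subhead'
Step 2: Add suffix '-ing' to 'subhead' = 'subheading'

subheading


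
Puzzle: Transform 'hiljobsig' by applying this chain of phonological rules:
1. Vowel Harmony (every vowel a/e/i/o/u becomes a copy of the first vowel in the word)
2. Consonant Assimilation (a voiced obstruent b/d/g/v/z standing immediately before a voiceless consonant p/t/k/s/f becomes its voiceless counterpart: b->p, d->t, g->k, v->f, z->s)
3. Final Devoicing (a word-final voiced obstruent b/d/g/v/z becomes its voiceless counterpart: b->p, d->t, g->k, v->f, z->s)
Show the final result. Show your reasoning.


Starting form: 'hiljobsig'
Rule 1: Vowel Harmony: all vowels become 'i' (matching first vowel). 'hiljobsig' -> 'hiljibsig'
Rule 2: Consonant Assimilation: voiced obstruent before voiceless consonant becomes voiceless ('bs' -> 'ps'). 'hiljibsig' -> 'hiljipsig'
Rule 3: Final Devoicing: word-final voiced obstruent 'g' becomes voiceless 'k'. 'hiljipsig' -> 'hiljipsik'
Final form: 'hiljipsik'

hiljipsik


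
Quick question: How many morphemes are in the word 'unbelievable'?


Decomposition: un- (prefix) + believe (root) + -able (suffix) = 3 morpheme(s)

3 morphemes


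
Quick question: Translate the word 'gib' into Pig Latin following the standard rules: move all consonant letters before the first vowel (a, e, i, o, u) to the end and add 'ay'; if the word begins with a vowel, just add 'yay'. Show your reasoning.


'gib': move consonant cluster 'g' to end and add 'ay': 'ibgay'.

ibgay


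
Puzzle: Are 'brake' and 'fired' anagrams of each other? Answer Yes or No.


Sorted letters of 'brake': 'abekr'
Sorted letters of 'fired': 'defir'
They do not match.

No


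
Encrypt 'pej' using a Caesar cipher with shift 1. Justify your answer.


Shift each letter by 1: p -> q, e -> f, j -> k. Result: 'qfk'.

qfk


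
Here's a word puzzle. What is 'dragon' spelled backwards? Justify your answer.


Reverse 'dragon' character by character: 'nogard'.

nogard


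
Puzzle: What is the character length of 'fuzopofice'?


Spell out 'fuzopofice' and number each letter: f(1), u(2), z(3), o(4), p(5), o(6), f(7), i(8), c(9), e(10). Total: 10 letters.

10


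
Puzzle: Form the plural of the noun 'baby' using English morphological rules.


Apply rule: Change -y to -ies (consonant + y). 'baby' becomes 'babies'.

babies


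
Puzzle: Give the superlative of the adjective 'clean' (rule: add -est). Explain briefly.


Apply superlative formation (add -est): 'clean' -> 'cleanest'.

cleanest


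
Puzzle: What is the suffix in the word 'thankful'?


The word 'thankful' = 'thank' (root) + '-ful' (suffix). The suffix is '-ful'.

ful


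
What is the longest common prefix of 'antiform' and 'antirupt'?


Compare from the start: 4 characters match: 'anti'. Mismatch at position 5: 'f' vs 'r'.

anti


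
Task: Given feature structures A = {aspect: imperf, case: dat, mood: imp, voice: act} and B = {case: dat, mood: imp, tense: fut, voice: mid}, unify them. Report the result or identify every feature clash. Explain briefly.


Compare features:
aspect: A=imperf vs B=_ -> unified: imperf
case: A=dat vs B=dat -> unified: dat
mood: A=imp vs B=imp -> unified: imp
tense: A=_ vs B=fut -> unified: fut
voice: A=act vs B=mid -> CLASH
Clash detected on feature 'voice' (act vs mid); unification fails.

CLASH on 'voice' (act vs mid)


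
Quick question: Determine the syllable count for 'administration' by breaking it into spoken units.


Break 'administration' into syllables: ad-min-is-tra-tion -> ad | min | is | tra | tion = 5 syllables

5 syllables


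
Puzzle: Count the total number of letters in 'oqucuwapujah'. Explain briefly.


Spell out 'oqucuwapujah' and number each letter: o(1), q(2), u(3), c(4), u(5), w(6), a(7), p(8), u(9), j(10), a(11), h(12). Total: 12 letters.

12


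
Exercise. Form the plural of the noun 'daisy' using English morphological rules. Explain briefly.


Apply rule: Change -y to -ies (consonant + y). 'daisy' becomes 'daisies'.

daisies


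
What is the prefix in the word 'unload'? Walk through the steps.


The word 'unload' = 'un' (prefix) + 'load' (root). The prefix is 'un'.

un


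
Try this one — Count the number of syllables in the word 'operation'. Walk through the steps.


Break 'operation' into syllables: op-er-a-tion -> op | er | a | tion = 4 syllables

4 syllables


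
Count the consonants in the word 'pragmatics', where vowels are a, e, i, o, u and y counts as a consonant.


Consonants in 'pragmatics': p, r, g, m, t, c, s = 7 consonants.

7


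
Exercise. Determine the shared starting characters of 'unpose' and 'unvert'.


Compare from the start: 2 characters match: 'un'. Mismatch at position 3: 'p' vs 'v'.

un


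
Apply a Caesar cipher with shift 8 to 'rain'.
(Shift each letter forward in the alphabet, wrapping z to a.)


Shift each letter by 8: r -> z, a -> i, i -> q, n -> v. Result: 'ziqv'.

ziqv


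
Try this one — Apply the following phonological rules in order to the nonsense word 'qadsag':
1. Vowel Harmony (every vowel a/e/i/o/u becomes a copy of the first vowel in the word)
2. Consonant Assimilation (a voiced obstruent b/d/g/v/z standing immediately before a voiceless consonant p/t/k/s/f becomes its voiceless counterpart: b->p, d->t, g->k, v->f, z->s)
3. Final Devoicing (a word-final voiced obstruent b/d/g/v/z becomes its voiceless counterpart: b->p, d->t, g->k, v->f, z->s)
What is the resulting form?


Starting form: 'qadsag'
Rule 1: Vowel Harmony: all vowels already match. No change.
Rule 2: Consonant Assimilation: voiced obstruent before voiceless consonant becomes voiceless ('ds' -> 'ts'). 'qadsag' -> 'qatsag'
Rule 3: Final Devoicing: word-final voiced obstruent 'g' becomes voiceless 'k'. 'qatsag' -> 'qatsak'
Final form: 'qatsak'

qatsak


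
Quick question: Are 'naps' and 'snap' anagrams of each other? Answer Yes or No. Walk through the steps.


Sorted letters of 'naps': 'anps'
Sorted letters of 'snap': 'anps'
They match.

Yes


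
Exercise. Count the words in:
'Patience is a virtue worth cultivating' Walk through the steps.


Split into words: Patience | is | a | virtue | worth | cultivating = 6 words.

6


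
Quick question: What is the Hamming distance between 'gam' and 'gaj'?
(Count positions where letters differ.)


Alignment:
Position 1: 'g' vs 'g' = match
Position 2: 'a' vs 'a' = match
Position 3: 'm' vs 'j' = DIFFER
Total differences: 1

1


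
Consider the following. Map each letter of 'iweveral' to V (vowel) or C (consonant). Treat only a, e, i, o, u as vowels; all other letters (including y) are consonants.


Letter mapping: i = V, w = C, e = V, v = C, e = V, r = C, a = V, l = C.

VCVCVCVC


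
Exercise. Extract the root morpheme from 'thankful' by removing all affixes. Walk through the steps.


Remove suffix '-ful' from 'thankful' to get root 'thank'.

thank


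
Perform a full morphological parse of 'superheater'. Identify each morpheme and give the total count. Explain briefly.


Step 1: Identify prefix: 'super' (meaning: above)
Step 2: Identify root: 'heat'
Step 3: Identify suffix(es): 'er'
Decomposition: super- (prefix: above) + heat (root) + -er (suffix: one who)
Total morphemes: 3

3 morphemes (super- (prefix: above) + heat (root) + -er (suffix: one who))


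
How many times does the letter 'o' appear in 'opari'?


Letter 'o' in 'opari': found at position(s) 1 = 1 occurrence(s).

1


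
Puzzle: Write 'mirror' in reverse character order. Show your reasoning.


Reverse 'mirror' character by character: 'rorrim'.

rorrim


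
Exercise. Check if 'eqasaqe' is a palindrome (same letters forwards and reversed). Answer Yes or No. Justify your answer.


Forward: 'eqasaqe'
Reversed: 'eqasaqe'
They are identical.

Yes


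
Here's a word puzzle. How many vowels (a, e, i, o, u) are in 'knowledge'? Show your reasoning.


Vowels in 'knowledge': o, e, e = 3 vowels.

3


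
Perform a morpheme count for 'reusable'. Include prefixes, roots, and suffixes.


Decomposition: re- (prefix) + use (root) + -able (suffix) = 3 morpheme(s)

3 morphemes


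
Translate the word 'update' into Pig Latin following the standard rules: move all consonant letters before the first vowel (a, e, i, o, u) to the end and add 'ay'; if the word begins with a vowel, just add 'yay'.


'update' starts with a vowel, so add 'yay': 'updateyay'.

updateyay


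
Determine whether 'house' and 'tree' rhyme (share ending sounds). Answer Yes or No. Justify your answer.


Rime (stressed vowel + following sounds) of 'house': -ouse = /aʊs/
Rime of 'tree': -ee = /iː/
/aʊs/ and /iː/ are different ending sounds, so the words do not rhyme.

No


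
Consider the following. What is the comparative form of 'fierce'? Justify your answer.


Apply comparative formation (ends in e: add -r): 'fierce' -> 'fiercer'.

fiercer


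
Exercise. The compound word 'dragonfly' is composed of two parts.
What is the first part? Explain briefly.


Split 'dragonfly' into 'dragon' + 'fly'. The first part is 'dragon'.

dragon


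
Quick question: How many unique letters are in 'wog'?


Unique letters in 'wog': {g, o, w} = 3 distinct letters.

3


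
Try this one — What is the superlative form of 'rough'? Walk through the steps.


Apply superlative formation (add -est): 'rough' -> 'roughest'.

roughest


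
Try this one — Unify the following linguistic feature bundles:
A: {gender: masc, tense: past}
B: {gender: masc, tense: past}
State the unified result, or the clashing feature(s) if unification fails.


Compare features:
gender: A=masc vs B=masc -> unified: masc
tense: A=past vs B=past -> unified: past
No clashes found.

Unified: {gender: masc, tense: past}


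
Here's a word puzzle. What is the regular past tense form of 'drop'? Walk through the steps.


Apply rule: Double final consonant and add -ed. 'drop' becomes 'dropped'.

dropped


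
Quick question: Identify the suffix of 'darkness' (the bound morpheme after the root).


The word 'darkness' = 'dark' (root) + '-ness' (suffix). The suffix is '-ness'.

ness


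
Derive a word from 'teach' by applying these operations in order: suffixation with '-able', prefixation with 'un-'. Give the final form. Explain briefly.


Step 1: Add suffix '-able' to 'teach' = 'teachable'
Step 2: Add prefix 'un-' to 'teachable' = 'unteachable'

unteachable


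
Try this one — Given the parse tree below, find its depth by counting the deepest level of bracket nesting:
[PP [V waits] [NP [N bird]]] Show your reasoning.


Count bracket nesting levels:
'[' at pos 0: depth = 1
'[' at pos 4: depth = 2
'[' at pos 14: depth = 2
'[' at pos 18: depth = 3
Maximum depth reached: 3

3


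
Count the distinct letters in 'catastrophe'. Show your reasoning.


Unique letters in 'catastrophe': {a, c, e, h, o, p, r, s, t} = 9 distinct letters.

9


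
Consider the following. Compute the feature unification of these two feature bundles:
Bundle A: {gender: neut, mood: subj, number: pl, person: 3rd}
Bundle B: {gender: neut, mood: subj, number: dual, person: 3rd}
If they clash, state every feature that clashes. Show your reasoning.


Compare features:
gender: A=neut vs B=neut -> unified: neut
mood: A=subj vs B=subj -> unified: subj
number: A=pl vs B=dual -> CLASH
person: A=3rd vs B=3rd -> unified: 3rd
Clash detected on feature 'number' (pl vs dual); unification fails.

CLASH on 'number' (pl vs dual)


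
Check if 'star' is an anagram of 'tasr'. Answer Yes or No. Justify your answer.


Sorted letters of 'star': 'arst'
Sorted letters of 'tasr': 'arst'
They match.

Yes


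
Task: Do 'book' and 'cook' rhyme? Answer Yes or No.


Rime (stressed vowel + following sounds) of 'book': -ook = /ʊk/
Rime of 'cook': -ook = /ʊk/
/ʊk/ and /ʊk/ are the same ending sound, so the words rhyme.

Yes


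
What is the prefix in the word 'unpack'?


The word 'unpack' = 'un' (prefix) + 'pack' (root). The prefix is 'un'.

un


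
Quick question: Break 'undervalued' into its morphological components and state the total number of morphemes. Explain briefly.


Step 1: Identify prefix: 'under' (meaning: beneath/insufficient)
Step 2: Identify root: 'value'
Step 3: Identify suffix(es): 'ed'
Decomposition: under- (prefix: beneath/insufficient) + value (root) + -ed (suffix: past)
Total morphemes: 3

3 morphemes (under- (prefix: beneath/insufficient) + value (root) + -ed (suffix: past))


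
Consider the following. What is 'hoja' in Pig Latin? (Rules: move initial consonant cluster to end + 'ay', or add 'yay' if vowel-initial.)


'hoja': move consonant cluster 'h' to end and add 'ay': 'ojahay'.

ojahay


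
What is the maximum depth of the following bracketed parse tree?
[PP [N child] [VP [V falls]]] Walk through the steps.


Count bracket nesting levels:
'[' at pos 0: depth = 1
'[' at pos 4: depth = 2
'[' at pos 14: depth = 2
'[' at pos 18: depth = 3
Maximum depth reached: 3

3


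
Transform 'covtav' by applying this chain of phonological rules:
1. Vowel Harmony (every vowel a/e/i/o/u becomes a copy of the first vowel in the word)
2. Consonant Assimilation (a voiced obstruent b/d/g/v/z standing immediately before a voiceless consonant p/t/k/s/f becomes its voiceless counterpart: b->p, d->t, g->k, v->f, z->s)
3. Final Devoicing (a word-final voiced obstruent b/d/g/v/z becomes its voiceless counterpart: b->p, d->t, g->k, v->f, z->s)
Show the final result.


Starting form: 'covtav'
Rule 1: Vowel Harmony: all vowels become 'o' (matching first vowel). 'covtav' -> 'covtov'
Rule 2: Consonant Assimilation: voiced obstruent before voiceless consonant becomes voiceless ('vt' -> 'ft'). 'covtov' -> 'coftov'
Rule 3: Final Devoicing: word-final voiced obstruent 'v' becomes voiceless 'f'. 'coftov' -> 'coftof'
Final form: 'coftof'

coftof


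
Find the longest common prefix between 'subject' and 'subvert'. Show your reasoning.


Compare from the start: 3 characters match: 'sub'. Mismatch at position 4: 'j' vs 'v'.

sub


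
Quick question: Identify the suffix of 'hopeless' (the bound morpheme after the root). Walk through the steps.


The word 'hopeless' = 'hope' (root) + '-less' (suffix). The suffix is '-less'.

less


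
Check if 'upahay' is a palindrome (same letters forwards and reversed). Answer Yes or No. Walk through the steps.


Forward: 'upahay'
Reversed: 'yahapu'
They differ.

No


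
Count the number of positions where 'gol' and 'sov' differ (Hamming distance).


Alignment:
Position 1: 'g' vs 's' = DIFFER
Position 2: 'o' vs 'o' = match
Position 3: 'l' vs 'v' = DIFFER
Total differences: 2

2


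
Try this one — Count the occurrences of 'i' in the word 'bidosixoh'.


Letter 'i' in 'bidosixoh': found at position(s) 2, 6 = 2 occurrence(s).

2


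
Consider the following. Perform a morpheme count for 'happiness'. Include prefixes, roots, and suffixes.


Decomposition: happy (root) + -ness (suffix) = 2 morpheme(s)

2 morphemes


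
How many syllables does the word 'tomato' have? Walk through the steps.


Break 'tomato' into syllables: to-ma-to -> to | ma | to = 3 syllables

3 syllables


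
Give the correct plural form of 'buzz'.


Apply rule: Add -es (sibilant/fricative ending). 'buzz' becomes 'buzzes'.

buzzes


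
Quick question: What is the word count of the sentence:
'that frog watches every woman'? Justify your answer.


Split into words: that | frog | watches | every | woman = 5 words.

5


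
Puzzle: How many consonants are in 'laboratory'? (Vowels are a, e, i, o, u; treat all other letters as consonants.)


Consonants in 'laboratory': l, b, r, t, r, y = 6 consonants.

6
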